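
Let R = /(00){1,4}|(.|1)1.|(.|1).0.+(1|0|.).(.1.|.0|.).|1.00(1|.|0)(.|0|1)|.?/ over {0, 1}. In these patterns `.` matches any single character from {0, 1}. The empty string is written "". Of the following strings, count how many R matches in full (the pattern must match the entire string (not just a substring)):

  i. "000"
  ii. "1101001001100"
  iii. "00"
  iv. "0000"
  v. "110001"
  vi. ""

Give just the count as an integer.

5

i. "000" → no match
ii → match
iii. "00" → match
iv. "0000" → match
v. "110001" → match
vi. "" → match
Total matched: 5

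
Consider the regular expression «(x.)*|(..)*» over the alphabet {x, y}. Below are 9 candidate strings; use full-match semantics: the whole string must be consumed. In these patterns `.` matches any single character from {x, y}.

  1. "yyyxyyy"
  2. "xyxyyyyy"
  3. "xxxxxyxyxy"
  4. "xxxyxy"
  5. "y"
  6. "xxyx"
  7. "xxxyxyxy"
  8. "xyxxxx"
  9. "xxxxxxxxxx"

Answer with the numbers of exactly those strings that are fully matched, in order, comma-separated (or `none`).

2, 3, 4, 6, 7, 8, 9

1. "yyyxyyy" → no match
2. "xyxyyyyy" → match
3. "xxxxxyxyxy" → match
4. "xxxyxy" → match
5. "y" → no match
6. "xxyx" → match
7. "xxxyxyxy" → match
8. "xyxxxx" → match
9. "xxxxxxxxxx" → match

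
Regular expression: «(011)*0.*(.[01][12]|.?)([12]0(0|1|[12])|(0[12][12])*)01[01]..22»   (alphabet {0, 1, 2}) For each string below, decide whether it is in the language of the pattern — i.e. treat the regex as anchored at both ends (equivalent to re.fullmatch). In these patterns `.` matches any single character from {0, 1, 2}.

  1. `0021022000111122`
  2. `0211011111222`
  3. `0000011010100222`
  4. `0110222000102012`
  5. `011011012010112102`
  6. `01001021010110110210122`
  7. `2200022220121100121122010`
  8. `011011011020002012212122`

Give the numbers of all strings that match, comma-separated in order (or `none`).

1 → match
2 → no match
3 → match
4 → no match — must end with `22`
5 → no match — must end with `22`
6 → no match
7 → no match — must end with `22`
8 → no match

1, 3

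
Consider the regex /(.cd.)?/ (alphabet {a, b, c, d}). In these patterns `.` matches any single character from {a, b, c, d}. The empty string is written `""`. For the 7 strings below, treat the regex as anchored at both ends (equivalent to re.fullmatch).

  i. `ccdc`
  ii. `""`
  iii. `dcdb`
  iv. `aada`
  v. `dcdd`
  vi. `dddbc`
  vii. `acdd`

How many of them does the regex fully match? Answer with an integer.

5

i → match
ii → match
iii → match
iv → no match
v → match
vi → no match
vii → match
Total matched: 5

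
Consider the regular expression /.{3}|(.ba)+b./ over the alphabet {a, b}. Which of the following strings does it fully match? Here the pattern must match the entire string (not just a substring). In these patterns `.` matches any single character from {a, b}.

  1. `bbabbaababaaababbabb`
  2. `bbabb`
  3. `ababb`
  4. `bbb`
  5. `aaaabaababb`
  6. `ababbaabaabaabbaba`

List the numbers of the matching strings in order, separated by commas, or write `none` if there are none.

2, 3, 4

1 → no match
2 → match
3 → match
4 → match
5 → no match
6 → no match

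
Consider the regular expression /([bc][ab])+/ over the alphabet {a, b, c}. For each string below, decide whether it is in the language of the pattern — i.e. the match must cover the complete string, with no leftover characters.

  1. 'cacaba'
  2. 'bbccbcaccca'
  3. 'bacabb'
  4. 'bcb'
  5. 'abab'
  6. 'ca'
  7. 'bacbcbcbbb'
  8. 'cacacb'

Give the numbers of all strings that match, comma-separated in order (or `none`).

1, 3, 6, 7, 8

1 → match
2 → no match
3 → match
4 → no match
5 → no match
6 → match
7 → match
8 → match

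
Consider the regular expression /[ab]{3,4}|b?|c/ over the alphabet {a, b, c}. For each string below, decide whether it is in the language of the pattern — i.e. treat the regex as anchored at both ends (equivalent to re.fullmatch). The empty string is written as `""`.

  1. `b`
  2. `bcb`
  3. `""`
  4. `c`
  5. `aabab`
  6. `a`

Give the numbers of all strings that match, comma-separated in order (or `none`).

1, 3, 4

1 → match
2 → no match
3 → match
4 → match
5 → no match
6 → no match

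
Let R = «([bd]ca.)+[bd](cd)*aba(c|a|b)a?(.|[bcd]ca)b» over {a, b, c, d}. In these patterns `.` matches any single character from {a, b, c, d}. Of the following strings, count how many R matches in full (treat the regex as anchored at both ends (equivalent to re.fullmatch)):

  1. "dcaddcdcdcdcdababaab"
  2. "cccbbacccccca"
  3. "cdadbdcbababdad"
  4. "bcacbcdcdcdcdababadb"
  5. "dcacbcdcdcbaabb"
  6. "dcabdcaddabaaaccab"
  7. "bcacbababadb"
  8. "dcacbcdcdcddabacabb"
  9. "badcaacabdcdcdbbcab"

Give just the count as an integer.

1 → match
2 → no match — must end with "b"
3 → no match — must end with "b"
4 → match
5 → no match
6 → match
7 → match
8 → no match
9 → no match
Total matched: 4

4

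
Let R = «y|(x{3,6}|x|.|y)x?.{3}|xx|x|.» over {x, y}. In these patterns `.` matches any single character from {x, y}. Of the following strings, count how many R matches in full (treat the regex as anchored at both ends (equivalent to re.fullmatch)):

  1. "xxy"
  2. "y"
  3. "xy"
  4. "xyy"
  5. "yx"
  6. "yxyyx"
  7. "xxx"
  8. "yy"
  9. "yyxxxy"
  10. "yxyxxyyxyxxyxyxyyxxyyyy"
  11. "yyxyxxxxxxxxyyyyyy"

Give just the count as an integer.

2

1 → no match
2 → match
3 → no match
4 → no match
5 → no match
6 → match
7 → no match
8 → no match
9 → no match
10 → no match
11 → no match
Total matched: 2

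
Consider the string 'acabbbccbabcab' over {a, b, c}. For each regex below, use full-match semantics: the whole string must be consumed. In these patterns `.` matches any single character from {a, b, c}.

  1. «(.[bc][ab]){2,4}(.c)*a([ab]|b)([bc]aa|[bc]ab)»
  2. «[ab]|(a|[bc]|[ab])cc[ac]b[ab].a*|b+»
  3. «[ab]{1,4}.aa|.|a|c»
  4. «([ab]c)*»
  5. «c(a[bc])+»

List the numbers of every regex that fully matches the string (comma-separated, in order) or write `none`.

1 → match
2 → no match
3 → no match
4 → no match
5 → no match — must start with 'ca'

1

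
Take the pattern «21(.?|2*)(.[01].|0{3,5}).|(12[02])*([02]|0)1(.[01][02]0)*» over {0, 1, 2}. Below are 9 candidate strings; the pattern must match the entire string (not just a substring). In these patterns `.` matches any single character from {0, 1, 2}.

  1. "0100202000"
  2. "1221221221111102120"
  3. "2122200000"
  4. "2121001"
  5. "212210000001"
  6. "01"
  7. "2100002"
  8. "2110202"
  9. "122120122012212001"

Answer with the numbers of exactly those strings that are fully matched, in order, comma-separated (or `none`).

1 → match
2 → no match
3 → match
4 → match
5 → no match
6 → match
7 → match
8 → no match
9 → no match

1, 3, 4, 6, 7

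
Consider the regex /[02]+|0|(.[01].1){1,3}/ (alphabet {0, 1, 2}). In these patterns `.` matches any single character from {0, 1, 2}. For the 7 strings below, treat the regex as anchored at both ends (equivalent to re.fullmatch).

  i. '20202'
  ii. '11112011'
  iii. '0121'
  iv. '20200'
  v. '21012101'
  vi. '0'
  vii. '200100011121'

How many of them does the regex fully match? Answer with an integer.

7

i → match
ii → match
iii → match
iv → match
v → match
vi → match
vii → match
Total matched: 7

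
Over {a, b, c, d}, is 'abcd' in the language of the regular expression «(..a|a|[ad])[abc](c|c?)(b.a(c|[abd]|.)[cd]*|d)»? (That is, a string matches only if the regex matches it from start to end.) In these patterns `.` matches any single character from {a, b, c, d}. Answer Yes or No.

Yes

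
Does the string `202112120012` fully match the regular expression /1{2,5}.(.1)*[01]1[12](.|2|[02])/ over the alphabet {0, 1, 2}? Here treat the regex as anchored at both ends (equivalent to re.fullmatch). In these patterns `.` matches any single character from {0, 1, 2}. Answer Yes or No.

No

Every match must start with `1`, but `202112120012` does not.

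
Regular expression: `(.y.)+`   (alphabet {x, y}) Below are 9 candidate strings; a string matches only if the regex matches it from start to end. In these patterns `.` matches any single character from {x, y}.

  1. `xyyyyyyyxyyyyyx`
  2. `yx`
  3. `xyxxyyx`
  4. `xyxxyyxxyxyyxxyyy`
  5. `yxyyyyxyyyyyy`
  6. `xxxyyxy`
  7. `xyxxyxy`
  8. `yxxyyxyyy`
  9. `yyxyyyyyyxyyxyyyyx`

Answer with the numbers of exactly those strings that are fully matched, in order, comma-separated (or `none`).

1, 9

1 → match
2 → no match
3 → no match
4 → no match
5 → no match
6 → no match
7 → no match
8 → no match
9 → match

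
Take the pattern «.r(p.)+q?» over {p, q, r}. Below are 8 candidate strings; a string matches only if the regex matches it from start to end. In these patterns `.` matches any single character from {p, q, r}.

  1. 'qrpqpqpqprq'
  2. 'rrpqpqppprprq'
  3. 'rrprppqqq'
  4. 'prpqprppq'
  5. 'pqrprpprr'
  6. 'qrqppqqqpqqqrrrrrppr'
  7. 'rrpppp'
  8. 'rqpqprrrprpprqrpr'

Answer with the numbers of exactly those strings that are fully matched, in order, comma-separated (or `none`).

1. 'qrpqpqpqprq' → match
2 → match
3. 'rrprppqqq' → no match
4. 'prpqprppq' → match
5. 'pqrprpprr' → no match
6 → no match
7. 'rrpppp' → match
8 → no match

1, 2, 4, 7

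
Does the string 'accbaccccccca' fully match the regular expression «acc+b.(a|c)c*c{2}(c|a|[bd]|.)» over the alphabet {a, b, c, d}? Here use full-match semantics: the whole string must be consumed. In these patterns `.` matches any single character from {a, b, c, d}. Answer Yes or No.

Yes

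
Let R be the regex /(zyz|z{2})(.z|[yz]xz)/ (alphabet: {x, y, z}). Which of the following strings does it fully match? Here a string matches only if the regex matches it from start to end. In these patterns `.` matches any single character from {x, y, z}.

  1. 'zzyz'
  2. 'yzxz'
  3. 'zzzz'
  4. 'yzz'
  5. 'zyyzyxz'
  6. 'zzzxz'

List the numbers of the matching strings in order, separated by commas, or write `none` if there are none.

1, 3, 6

1 → match
2 → no match
3 → match
4 → no match
5 → no match
6 → match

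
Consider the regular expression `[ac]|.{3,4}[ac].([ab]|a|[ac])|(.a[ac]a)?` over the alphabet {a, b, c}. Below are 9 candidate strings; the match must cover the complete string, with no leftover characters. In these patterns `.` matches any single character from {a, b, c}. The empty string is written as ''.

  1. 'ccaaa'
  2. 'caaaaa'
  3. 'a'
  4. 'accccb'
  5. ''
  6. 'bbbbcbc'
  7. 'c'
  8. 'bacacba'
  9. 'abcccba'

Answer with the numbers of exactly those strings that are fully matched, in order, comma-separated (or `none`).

2, 3, 4, 5, 6, 7, 8, 9

1 → no match
2 → match
3 → match
4 → match
5 → match
6 → match
7 → match
8 → match
9 → match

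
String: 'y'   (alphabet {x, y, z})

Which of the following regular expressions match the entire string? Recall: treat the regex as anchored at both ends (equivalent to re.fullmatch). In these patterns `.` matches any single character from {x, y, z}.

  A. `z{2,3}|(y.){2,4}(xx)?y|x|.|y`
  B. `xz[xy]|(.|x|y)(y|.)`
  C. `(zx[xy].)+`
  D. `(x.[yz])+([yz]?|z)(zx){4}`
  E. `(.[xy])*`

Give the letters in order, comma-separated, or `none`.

A

A → match
B → no match
C → no match — must start with 'zx'
D → no match — must start with 'x'
E → no match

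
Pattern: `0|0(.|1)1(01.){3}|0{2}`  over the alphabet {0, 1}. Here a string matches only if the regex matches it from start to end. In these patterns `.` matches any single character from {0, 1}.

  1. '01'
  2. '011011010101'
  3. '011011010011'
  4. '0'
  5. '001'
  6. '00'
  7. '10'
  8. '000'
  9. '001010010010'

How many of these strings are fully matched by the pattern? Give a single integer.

1 → no match
2 → no match
3 → match
4 → match
5 → no match
6 → match
7 → no match — must start with '0'
8 → no match
9 → match
Total matched: 4

4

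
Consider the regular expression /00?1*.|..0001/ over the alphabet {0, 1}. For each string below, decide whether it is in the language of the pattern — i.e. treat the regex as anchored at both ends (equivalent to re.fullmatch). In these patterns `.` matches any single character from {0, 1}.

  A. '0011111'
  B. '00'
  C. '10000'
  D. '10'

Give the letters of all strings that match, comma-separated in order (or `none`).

A → match
B → match
C → no match
D → no match

A, B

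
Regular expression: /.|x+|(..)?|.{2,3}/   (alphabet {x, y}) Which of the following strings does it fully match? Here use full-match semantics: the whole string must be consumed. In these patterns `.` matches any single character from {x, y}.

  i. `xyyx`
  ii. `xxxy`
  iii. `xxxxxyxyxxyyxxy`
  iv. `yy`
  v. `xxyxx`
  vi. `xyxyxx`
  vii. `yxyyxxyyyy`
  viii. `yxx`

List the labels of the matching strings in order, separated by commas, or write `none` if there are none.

iv, viii

i → no match
ii → no match
iii → no match
iv → match
v → no match
vi → no match
vii → no match
viii → match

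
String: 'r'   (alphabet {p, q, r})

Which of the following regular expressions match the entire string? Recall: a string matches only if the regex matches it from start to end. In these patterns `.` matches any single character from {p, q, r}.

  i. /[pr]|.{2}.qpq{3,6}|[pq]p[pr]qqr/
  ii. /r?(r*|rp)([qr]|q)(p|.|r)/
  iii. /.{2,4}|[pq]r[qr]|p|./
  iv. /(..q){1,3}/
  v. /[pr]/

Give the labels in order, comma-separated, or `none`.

i, iii, v

i → match
ii → no match
iii → match
iv → no match — must end with 'q'
v → match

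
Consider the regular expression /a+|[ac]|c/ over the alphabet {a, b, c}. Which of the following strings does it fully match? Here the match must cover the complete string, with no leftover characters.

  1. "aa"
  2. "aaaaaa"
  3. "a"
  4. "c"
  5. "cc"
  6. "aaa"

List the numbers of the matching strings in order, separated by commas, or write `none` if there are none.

1, 2, 3, 4, 6

1 → match
2 → match
3 → match
4 → match
5 → no match
6 → match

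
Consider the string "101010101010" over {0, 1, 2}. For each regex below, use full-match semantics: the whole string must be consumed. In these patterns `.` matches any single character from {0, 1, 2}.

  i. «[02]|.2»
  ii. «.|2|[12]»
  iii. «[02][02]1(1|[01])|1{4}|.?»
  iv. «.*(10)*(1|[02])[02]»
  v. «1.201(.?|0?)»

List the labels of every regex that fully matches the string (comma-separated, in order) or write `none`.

i → no match
ii → no match
iii → no match
iv → match
v → no match

iv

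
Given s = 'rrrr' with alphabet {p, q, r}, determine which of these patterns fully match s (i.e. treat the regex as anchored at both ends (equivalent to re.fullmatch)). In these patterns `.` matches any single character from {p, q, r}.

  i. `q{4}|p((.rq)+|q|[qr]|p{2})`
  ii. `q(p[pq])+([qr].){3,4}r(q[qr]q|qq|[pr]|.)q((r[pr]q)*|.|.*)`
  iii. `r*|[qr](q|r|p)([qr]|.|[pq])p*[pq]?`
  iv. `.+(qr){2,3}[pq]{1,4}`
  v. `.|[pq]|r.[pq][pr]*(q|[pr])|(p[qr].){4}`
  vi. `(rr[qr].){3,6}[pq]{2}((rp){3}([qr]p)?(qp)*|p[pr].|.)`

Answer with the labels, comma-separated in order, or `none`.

i → no match
ii → no match — must start with 'qp'
iii → match
iv → no match
v → no match
vi → no match

iii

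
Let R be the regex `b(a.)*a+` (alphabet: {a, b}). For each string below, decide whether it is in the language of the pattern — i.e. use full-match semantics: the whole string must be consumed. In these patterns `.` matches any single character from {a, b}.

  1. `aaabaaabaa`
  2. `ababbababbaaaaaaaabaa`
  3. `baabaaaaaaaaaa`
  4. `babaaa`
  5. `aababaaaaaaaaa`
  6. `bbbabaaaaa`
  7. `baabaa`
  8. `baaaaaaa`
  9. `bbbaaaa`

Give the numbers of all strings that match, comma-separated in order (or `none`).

4, 8

1 → no match — must start with `b`
2 → no match — must start with `b`
3 → no match
4 → match
5 → no match — must start with `b`
6 → no match
7 → no match
8 → match
9 → no match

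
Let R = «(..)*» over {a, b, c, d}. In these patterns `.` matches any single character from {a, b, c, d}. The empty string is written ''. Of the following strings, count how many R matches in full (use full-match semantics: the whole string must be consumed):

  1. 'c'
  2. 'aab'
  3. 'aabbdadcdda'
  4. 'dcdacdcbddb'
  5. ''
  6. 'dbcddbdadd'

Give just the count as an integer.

1. 'c' → no match
2. 'aab' → no match
3. 'aabbdadcdda' → no match
4. 'dcdacdcbddb' → no match
5. '' → match
6. 'dbcddbdadd' → match
Total matched: 2

2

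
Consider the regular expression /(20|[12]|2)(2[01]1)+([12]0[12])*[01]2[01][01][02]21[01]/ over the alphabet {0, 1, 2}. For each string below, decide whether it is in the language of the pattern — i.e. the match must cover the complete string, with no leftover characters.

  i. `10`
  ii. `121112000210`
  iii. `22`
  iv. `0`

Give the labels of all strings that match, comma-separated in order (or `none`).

ii

i. `10` → no match
ii. `121112000210` → match
iii. `22` → no match
iv. `0` → no match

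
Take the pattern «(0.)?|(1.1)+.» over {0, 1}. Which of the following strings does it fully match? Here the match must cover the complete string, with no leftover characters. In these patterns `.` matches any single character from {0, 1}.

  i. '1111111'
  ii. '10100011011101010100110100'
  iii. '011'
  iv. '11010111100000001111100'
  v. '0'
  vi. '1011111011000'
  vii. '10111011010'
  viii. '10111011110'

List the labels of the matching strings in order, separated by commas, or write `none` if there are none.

i → match
ii → no match
iii → no match
iv → no match
v → no match
vi → no match
vii → no match
viii → no match

i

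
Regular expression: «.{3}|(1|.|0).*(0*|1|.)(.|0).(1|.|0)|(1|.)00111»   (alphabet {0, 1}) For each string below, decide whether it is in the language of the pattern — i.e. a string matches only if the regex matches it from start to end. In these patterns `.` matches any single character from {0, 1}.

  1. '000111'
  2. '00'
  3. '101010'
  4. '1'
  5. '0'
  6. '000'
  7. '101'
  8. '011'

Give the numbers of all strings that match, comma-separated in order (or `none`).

1 → match
2 → no match
3 → match
4 → no match
5 → no match
6 → match
7 → match
8 → match

1, 3, 6, 7, 8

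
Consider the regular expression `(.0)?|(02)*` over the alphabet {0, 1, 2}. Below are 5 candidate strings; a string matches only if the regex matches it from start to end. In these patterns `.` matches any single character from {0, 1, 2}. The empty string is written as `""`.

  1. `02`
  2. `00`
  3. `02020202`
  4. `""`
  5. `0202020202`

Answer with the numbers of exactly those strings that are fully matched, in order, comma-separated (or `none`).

1, 2, 3, 4, 5

1 → match
2 → match
3 → match
4 → match
5 → match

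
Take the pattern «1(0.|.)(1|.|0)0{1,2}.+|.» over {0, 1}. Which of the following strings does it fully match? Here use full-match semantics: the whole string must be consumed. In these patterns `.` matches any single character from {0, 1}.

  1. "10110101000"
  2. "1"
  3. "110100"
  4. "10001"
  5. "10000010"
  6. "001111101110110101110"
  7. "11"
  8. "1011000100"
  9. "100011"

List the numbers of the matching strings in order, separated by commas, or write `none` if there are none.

1 → match
2 → match
3 → no match
4 → match
5 → match
6 → no match
7 → no match
8 → match
9 → match

1, 2, 4, 5, 8, 9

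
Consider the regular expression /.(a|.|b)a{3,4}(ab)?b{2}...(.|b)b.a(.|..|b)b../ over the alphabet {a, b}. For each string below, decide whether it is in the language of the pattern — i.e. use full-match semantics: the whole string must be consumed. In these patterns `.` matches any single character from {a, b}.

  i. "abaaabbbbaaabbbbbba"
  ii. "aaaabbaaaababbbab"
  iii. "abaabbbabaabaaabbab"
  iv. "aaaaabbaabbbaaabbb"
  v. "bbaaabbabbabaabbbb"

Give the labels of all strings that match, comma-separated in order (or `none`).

iv, v

i → no match
ii → no match
iii → no match
iv → match
v → match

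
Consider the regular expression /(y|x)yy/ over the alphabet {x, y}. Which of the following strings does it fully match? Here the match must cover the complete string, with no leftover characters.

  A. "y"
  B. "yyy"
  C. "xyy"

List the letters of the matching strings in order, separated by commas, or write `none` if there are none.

B, C

A. "y" → no match — must end with "yy"
B. "yyy" → match
C. "xyy" → match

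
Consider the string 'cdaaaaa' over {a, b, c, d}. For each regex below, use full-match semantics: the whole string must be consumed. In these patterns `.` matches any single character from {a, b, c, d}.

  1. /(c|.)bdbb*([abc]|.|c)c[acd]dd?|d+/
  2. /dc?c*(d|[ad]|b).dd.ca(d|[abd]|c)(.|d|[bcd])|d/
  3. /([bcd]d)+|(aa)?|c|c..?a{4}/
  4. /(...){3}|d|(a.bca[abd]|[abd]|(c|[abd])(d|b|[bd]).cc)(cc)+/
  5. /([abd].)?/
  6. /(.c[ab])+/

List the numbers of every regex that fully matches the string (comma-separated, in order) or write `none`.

3

1 → no match
2 → no match — must start with 'd'
3 → match
4 → no match
5 → no match
6 → no match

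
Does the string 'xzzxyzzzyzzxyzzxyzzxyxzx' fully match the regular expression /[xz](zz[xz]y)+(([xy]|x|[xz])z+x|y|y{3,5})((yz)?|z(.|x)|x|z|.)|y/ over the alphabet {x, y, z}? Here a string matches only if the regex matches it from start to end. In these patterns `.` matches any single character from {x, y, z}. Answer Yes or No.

Yes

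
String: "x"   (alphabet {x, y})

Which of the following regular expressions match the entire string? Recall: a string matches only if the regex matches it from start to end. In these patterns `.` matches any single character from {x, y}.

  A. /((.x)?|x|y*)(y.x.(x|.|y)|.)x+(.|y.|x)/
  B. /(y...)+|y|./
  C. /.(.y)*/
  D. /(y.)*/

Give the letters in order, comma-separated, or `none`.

A → no match
B → match
C → match
D → no match

B, C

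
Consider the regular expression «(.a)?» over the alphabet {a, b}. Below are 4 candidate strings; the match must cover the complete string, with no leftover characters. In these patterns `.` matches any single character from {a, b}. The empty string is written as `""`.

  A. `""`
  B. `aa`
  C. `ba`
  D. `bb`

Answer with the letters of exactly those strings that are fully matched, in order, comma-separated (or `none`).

A, B, C

A → match
B → match
C → match
D → no match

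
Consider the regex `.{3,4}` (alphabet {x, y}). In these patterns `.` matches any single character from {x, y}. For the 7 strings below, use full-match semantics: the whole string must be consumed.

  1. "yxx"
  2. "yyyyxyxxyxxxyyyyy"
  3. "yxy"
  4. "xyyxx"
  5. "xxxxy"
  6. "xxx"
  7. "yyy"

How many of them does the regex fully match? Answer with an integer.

4

1 → match
2 → no match
3 → match
4 → no match
5 → no match
6 → match
7 → match
Total matched: 4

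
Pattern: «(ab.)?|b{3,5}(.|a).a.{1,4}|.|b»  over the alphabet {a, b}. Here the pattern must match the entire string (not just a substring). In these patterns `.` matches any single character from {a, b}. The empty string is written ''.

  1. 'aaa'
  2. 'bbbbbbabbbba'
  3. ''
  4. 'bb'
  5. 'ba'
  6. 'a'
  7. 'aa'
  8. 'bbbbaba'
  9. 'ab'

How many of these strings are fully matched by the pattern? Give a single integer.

2

1 → no match
2 → no match
3 → match
4 → no match
5 → no match
6 → match
7 → no match
8 → no match
9 → no match
Total matched: 2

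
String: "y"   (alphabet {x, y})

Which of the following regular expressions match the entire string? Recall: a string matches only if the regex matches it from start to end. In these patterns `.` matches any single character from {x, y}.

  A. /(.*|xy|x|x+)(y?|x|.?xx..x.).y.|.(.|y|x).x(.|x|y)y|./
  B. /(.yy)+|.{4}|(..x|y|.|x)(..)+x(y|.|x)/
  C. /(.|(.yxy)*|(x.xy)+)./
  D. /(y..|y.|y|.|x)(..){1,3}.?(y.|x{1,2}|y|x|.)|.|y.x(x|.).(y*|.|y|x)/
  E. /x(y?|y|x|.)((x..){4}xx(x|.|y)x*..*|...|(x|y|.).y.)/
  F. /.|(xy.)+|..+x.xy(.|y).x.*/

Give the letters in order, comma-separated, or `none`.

A → match
B → no match
C → match
D → match
E → no match — must start with "x"
F → match

A, C, D, F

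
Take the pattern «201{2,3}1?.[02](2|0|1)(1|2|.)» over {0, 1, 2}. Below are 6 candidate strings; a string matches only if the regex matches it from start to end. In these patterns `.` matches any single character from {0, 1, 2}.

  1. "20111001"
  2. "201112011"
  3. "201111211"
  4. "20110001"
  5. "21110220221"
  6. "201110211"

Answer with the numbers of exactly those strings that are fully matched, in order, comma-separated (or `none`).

1, 2, 3, 4, 6

1. "20111001" → match
2. "201112011" → match
3. "201111211" → match
4. "20110001" → match
5. "21110220221" → no match — must start with "201"
6. "201110211" → match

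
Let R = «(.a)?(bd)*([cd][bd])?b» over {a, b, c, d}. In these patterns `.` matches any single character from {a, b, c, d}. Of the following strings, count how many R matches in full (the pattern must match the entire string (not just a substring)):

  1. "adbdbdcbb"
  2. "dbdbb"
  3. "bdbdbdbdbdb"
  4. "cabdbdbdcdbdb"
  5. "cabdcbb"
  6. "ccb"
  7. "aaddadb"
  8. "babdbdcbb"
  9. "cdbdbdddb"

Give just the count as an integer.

3

1 → no match
2 → no match
3 → match
4 → no match
5 → match
6 → no match
7 → no match
8 → match
9 → no match
Total matched: 3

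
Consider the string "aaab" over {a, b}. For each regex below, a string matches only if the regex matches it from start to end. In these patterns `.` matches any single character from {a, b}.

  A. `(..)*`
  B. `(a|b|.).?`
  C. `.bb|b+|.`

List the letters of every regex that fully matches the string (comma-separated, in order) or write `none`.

A

A → match
B → no match
C → no match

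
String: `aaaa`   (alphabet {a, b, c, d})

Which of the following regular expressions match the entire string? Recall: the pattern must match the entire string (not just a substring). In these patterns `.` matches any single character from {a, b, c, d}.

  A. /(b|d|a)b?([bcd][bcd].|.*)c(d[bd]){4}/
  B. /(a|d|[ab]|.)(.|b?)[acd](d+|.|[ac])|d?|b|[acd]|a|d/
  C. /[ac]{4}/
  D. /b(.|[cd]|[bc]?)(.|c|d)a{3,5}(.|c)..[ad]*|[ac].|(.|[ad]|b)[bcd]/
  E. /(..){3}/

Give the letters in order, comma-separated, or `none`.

A → no match
B → match
C → match
D → no match
E → no match

B, C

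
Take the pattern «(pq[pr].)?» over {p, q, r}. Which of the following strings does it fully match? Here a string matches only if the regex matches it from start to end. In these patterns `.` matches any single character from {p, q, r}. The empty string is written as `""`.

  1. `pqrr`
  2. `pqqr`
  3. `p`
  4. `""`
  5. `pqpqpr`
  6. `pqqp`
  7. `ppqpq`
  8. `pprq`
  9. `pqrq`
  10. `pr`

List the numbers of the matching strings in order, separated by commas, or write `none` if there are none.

1 → match
2 → no match
3 → no match
4 → match
5 → no match
6 → no match
7 → no match
8 → no match
9 → match
10 → no match

1, 4, 9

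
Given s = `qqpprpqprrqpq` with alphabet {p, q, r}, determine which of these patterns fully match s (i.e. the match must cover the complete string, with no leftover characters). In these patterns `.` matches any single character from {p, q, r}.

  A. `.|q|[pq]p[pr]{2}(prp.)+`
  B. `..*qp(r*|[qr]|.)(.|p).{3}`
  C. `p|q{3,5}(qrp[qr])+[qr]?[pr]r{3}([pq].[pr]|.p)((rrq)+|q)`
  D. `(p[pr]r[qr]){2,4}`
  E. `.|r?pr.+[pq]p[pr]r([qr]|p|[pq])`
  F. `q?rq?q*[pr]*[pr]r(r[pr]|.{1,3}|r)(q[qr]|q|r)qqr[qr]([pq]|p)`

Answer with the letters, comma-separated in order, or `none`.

A → no match
B → match
C → no match
D → no match — must start with `p`
E → no match
F → no match

B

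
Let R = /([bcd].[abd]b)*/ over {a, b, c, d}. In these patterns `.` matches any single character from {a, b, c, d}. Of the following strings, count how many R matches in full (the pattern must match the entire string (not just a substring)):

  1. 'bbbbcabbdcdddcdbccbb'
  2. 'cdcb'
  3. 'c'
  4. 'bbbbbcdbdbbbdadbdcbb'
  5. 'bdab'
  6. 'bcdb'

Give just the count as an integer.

1 → no match
2 → no match
3 → no match
4 → match
5 → match
6 → match
Total matched: 3

3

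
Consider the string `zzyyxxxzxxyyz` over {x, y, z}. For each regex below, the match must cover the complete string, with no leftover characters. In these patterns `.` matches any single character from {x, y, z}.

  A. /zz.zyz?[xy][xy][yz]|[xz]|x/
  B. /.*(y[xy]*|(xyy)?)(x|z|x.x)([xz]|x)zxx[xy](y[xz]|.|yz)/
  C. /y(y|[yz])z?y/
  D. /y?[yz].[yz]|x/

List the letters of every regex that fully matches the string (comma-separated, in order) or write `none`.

A → no match
B → match
C → no match — must start with `y`
D → no match

B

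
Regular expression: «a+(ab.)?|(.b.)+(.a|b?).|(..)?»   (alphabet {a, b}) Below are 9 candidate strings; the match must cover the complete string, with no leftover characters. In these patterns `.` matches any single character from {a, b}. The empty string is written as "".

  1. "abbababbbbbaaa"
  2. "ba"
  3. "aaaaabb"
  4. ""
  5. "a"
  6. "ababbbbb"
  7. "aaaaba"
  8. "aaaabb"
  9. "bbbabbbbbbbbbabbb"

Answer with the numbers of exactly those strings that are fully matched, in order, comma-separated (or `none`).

1 → no match
2 → match
3 → match
4 → match
5 → match
6 → match
7 → match
8 → match
9 → no match

2, 3, 4, 5, 6, 7, 8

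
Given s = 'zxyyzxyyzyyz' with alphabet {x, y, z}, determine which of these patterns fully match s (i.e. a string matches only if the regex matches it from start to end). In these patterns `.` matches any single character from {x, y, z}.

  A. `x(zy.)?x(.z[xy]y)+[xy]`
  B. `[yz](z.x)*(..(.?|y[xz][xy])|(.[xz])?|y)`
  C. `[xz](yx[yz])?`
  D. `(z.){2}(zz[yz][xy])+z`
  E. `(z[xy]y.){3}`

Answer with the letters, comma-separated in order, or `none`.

A → no match — must start with 'x'
B → no match
C → no match
D → no match
E → match

E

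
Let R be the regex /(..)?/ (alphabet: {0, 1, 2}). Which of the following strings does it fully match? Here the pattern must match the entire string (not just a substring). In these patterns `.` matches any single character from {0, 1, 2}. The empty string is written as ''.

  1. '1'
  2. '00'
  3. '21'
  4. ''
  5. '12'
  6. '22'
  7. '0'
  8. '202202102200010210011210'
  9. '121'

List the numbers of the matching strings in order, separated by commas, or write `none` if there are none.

1 → no match
2 → match
3 → match
4 → match
5 → match
6 → match
7 → no match
8 → no match
9 → no match

2, 3, 4, 5, 6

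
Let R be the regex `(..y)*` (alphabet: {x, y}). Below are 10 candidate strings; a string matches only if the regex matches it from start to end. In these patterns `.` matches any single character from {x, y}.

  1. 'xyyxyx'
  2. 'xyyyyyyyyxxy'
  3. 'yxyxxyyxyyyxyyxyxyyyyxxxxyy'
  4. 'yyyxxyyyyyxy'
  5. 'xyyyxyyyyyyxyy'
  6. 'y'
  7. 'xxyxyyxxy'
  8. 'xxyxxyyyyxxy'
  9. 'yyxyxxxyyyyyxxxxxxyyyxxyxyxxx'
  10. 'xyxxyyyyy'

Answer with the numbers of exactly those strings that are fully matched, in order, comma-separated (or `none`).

2, 4, 7, 8

1. 'xyyxyx' → no match
2. 'xyyyyyyyyxxy' → match
3 → no match
4. 'yyyxxyyyyyxy' → match
5 → no match
6. 'y' → no match
7. 'xxyxyyxxy' → match
8. 'xxyxxyyyyxxy' → match
9 → no match
10. 'xyxxyyyyy' → no match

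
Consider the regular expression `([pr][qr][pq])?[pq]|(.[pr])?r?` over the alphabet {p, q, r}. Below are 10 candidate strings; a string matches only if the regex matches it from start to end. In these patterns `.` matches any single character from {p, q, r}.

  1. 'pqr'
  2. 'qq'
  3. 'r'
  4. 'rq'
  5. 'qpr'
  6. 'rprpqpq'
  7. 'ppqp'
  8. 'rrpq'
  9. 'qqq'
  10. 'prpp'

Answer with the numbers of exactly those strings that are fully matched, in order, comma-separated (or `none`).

3, 5, 8, 10

1 → no match
2 → no match
3 → match
4 → no match
5 → match
6 → no match
7 → no match
8 → match
9 → no match
10 → match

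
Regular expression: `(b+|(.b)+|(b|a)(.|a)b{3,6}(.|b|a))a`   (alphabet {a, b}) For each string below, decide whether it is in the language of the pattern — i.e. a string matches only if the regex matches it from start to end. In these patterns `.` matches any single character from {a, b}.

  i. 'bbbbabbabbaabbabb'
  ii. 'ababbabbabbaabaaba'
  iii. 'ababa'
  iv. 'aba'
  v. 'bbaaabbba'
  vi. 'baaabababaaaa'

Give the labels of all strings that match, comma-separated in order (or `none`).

i → no match — must end with 'a'
ii → no match
iii → match
iv → match
v → no match
vi → no match

iii, iv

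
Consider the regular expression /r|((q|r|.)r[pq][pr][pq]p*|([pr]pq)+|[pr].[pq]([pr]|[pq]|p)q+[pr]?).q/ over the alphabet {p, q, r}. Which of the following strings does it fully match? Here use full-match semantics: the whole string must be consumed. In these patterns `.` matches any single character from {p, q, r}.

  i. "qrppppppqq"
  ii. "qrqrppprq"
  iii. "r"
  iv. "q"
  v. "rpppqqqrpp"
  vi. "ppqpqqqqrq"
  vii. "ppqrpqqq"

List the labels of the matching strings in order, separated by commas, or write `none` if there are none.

i, ii, iii, vi, vii

i. "qrppppppqq" → match
ii. "qrqrppprq" → match
iii. "r" → match
iv. "q" → no match
v. "rpppqqqrpp" → no match
vi. "ppqpqqqqrq" → match
vii. "ppqrpqqq" → match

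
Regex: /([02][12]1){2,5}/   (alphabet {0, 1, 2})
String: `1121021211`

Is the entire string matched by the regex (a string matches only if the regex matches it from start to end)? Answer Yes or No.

No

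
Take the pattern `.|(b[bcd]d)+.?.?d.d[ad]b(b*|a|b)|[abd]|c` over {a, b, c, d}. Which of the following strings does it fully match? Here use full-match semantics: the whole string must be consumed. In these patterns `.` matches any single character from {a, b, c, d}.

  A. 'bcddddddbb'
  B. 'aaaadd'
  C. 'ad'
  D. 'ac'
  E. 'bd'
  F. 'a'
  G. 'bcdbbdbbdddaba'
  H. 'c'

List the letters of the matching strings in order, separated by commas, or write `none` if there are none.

A. 'bcddddddbb' → match
B. 'aaaadd' → no match
C. 'ad' → no match
D. 'ac' → no match
E. 'bd' → no match
F. 'a' → match
G → match
H. 'c' → match

A, F, G, H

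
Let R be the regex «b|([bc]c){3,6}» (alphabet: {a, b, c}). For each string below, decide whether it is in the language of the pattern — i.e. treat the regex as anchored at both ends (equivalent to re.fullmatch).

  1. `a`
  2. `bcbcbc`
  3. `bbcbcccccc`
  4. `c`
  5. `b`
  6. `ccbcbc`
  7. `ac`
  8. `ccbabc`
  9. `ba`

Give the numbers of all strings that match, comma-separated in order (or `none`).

1. `a` → no match
2. `bcbcbc` → match
3. `bbcbcccccc` → no match
4. `c` → no match
5. `b` → match
6. `ccbcbc` → match
7. `ac` → no match
8. `ccbabc` → no match
9. `ba` → no match

2, 5, 6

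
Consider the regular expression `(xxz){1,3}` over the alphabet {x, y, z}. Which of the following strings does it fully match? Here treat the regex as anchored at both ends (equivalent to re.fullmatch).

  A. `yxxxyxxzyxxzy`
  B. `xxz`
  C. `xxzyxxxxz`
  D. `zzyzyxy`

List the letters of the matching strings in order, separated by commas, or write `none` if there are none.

A → no match — must start with `xxz`
B → match
C → no match
D → no match — must start with `xxz`

B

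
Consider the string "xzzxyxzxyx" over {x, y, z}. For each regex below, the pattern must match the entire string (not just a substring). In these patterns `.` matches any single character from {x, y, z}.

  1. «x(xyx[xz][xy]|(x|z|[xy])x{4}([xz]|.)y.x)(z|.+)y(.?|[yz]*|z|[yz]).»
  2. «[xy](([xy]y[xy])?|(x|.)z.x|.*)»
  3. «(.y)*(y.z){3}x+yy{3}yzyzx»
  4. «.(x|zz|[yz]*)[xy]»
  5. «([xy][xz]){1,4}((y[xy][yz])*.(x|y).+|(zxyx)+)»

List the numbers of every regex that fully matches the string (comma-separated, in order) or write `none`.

1 → no match
2 → match
3 → no match — must end with "yyzyzx"
4 → no match
5 → match

2, 5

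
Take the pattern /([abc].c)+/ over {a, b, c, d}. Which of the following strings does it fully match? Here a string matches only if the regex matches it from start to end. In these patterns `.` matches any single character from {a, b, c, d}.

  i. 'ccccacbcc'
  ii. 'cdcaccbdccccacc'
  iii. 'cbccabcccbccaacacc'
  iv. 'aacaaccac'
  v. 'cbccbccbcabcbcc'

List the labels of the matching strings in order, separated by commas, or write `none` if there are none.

i → match
ii → match
iii → no match
iv → match
v → match

i, ii, iv, v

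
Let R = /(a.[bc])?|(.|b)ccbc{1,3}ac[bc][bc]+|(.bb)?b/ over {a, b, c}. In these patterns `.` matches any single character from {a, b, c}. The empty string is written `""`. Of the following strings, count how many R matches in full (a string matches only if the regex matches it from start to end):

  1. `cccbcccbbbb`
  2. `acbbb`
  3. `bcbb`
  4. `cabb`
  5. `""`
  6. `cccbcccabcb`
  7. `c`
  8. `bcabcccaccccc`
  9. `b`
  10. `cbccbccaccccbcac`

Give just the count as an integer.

2

1 → no match
2 → no match
3 → no match
4 → no match
5 → match
6 → no match
7 → no match
8 → no match
9 → match
10 → no match
Total matched: 2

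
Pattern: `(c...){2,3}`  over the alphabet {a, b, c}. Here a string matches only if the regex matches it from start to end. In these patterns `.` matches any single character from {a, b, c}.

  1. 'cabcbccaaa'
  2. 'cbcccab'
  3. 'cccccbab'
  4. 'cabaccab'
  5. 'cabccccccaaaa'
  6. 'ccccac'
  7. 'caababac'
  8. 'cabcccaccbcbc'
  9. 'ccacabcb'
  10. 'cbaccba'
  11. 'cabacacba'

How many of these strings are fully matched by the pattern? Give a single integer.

1 → no match
2 → no match
3 → match
4 → match
5 → no match
6 → no match
7 → no match
8 → no match
9 → no match
10 → no match
11 → no match
Total matched: 2

2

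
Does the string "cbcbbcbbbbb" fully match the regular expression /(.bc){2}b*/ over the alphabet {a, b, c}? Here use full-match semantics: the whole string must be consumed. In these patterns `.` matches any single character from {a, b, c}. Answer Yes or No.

Yes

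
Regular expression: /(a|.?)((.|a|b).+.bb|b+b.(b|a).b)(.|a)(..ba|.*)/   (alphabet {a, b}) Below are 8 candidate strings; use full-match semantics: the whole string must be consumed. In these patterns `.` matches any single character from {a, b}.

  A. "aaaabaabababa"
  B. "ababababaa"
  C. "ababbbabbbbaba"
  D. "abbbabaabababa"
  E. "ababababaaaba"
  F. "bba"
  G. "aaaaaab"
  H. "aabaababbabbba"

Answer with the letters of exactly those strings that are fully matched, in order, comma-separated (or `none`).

A → no match
B → no match
C → match
D → no match
E → no match
F → no match
G → no match
H → match

C, H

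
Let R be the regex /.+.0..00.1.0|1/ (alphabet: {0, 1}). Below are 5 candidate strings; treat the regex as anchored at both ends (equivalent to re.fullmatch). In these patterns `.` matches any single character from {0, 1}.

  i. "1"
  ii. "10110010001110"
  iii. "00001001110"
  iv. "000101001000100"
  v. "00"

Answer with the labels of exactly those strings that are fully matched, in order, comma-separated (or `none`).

i, ii, iii, iv

i. "1" → match
ii → match
iii. "00001001110" → match
iv → match
v. "00" → no match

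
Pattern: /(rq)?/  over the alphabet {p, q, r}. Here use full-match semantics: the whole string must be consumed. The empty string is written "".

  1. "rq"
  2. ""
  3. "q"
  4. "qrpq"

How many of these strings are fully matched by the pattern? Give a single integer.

1. "rq" → match
2. "" → match
3. "q" → no match
4. "qrpq" → no match
Total matched: 2

2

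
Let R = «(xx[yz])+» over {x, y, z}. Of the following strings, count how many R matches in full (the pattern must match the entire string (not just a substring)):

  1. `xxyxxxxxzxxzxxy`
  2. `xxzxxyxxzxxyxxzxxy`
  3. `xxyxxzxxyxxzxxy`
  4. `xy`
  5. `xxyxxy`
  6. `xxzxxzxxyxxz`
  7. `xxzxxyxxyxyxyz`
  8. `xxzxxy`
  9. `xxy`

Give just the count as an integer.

1 → no match
2 → match
3 → match
4 → no match — must start with `xx`
5 → match
6 → match
7 → no match
8 → match
9 → match
Total matched: 6

6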